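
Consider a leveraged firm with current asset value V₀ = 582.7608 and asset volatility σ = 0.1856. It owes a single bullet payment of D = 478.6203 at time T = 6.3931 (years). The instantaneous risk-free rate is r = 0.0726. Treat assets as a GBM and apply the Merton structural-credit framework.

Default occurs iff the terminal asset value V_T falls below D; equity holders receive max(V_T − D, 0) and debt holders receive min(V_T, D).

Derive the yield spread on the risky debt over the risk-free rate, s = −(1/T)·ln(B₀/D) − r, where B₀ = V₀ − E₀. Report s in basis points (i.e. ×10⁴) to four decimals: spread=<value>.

spread=36.4700

d₁ = [ln(V₀/D) + (r + σ²/2)T] / (σ√T)
   = [ln(582.7608/478.6203) + (0.0726 + 0.5·0.1856²)·6.3931] / (0.1856·√6.3931)
   = [0.196869 + 0.574252] / 0.469282 = 1.643194
d₂ = d₁ − σ√T = 1.643194 − 0.469282 = 1.173912
N(d₁) = 0.949829,  N(d₂) = 0.879785,  e^(−rT) = 0.628676
E₀ = V₀·N(d₁) − D·e^(−rT)·N(d₂)
   = 582.7608·0.949829 − 478.6203·0.628676·0.879785 = 288.798101
B₀ = V₀ − E₀ = 582.7608 − 288.798101 = 293.962699
spread = −(1/T)·ln(B₀/D) − r = −(1/6.3931)·ln(293.962699/478.6203) − 0.0726 = 0.00364700
in basis points: 0.00364700 × 10⁴ = 36.4700 bp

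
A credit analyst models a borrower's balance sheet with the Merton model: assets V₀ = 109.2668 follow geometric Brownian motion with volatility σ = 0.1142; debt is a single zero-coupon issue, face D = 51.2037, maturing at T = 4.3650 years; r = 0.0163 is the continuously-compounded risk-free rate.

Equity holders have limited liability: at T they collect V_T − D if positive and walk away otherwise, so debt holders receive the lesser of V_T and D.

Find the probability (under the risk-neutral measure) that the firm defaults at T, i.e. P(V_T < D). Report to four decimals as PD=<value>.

PD=0.0004

d₁ = [ln(V₀/D) + (r + σ²/2)T] / (σ√T)
   = [ln(109.2668/51.2037) + (0.0163 + 0.5·0.1142²)·4.3650] / (0.1142·√4.3650)
   = [0.757981 + 0.099613] / 0.238593 = 3.594375
d₂ = d₁ − σ√T = 3.594375 − 0.238593 = 3.355781
risk-neutral PD = N(−d₂) = N(-3.355781) = 0.000396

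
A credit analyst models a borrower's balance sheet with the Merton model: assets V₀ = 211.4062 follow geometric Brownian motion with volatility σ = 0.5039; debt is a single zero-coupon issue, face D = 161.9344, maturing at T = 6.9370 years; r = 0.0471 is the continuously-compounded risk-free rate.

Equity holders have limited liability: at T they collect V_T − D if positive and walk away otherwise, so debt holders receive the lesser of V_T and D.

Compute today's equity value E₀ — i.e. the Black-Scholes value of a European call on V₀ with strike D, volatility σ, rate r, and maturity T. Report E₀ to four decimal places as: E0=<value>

d₁ = [ln(V₀/D) + (r + σ²/2)T] / (σ√T)
   = [ln(211.4062/161.9344) + (0.0471 + 0.5·0.5039²)·6.9370] / (0.5039·√6.9370)
   = [0.266590 + 1.207438] / 1.327181 = 1.110645
d₂ = d₁ − σ√T = 1.110645 − 1.327181 = -0.216536
N(d₁) = 0.866640,  N(d₂) = 0.414285,  e^(−rT) = 0.721277
E₀ = V₀·N(d₁) − D·e^(−rT)·N(d₂)
   = 211.4062·0.866640 − 161.9344·0.721277·0.414285 = 134.824680

E0=134.8247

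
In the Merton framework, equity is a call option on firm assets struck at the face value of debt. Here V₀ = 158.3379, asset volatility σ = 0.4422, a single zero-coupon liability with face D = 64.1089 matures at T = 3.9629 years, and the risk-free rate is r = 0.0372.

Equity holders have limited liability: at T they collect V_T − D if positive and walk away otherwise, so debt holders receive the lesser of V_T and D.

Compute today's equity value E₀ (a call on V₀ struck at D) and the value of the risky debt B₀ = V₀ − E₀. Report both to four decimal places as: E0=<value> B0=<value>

d₁ = [ln(V₀/D) + (r + σ²/2)T] / (σ√T)
   = [ln(158.3379/64.1089) + (0.0372 + 0.5·0.4422²)·3.9629] / (0.4422·√3.9629)
   = [0.904148 + 0.534874] / 0.880289 = 1.634716
d₂ = d₁ − σ√T = 1.634716 − 0.880289 = 0.754427
N(d₁) = 0.948946,  N(d₂) = 0.774704,  e^(−rT) = 0.862932
E₀ = V₀·N(d₁) − D·e^(−rT)·N(d₂)
   = 158.3379·0.948946 − 64.1089·0.862932·0.774704 = 107.396234
B₀ = V₀ − E₀ = 158.3379 − 107.396234 = 50.941666

E0=107.3962 B0=50.9417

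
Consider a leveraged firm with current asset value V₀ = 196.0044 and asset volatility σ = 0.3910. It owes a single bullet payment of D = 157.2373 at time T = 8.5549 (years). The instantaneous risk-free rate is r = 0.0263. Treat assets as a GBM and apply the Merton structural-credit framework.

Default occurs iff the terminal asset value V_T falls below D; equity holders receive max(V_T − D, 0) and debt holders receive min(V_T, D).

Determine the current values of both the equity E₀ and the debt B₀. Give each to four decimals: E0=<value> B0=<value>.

E0=109.3401 B0=86.6643

d₁ = [ln(V₀/D) + (r + σ²/2)T] / (σ√T)
   = [ln(196.0044/157.2373) + (0.0263 + 0.5·0.3910²)·8.5549] / (0.3910·√8.5549)
   = [0.220381 + 0.878935] / 1.143627 = 0.961254
d₂ = d₁ − σ√T = 0.961254 − 1.143627 = -0.182372
N(d₁) = 0.831788,  N(d₂) = 0.427645,  e^(−rT) = 0.798521
E₀ = V₀·N(d₁) − D·e^(−rT)·N(d₂)
   = 196.0044·0.831788 − 157.2373·0.798521·0.427645 = 109.340085
B₀ = V₀ − E₀ = 196.0044 − 109.340085 = 86.664315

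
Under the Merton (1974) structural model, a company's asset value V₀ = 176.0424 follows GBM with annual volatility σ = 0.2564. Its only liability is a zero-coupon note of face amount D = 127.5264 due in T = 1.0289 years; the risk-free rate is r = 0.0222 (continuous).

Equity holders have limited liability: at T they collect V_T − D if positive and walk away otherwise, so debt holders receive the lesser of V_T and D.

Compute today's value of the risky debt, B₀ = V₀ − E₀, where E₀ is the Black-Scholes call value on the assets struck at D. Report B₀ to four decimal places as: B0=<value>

d₁ = [ln(V₀/D) + (r + σ²/2)T] / (σ√T)
   = [ln(176.0424/127.5264) + (0.0222 + 0.5·0.2564²)·1.0289] / (0.2564·√1.0289)
   = [0.322401 + 0.056662] / 0.260079 = 1.457496
d₂ = d₁ − σ√T = 1.457496 − 0.260079 = 1.197417
N(d₁) = 0.927510,  N(d₂) = 0.884428,  e^(−rT) = 0.977417
E₀ = V₀·N(d₁) − D·e^(−rT)·N(d₂)
   = 176.0424·0.927510 − 127.5264·0.977417·0.884428 = 53.040258
B₀ = V₀ − E₀ = 176.0424 − 53.040258 = 123.002142

B0=123.0021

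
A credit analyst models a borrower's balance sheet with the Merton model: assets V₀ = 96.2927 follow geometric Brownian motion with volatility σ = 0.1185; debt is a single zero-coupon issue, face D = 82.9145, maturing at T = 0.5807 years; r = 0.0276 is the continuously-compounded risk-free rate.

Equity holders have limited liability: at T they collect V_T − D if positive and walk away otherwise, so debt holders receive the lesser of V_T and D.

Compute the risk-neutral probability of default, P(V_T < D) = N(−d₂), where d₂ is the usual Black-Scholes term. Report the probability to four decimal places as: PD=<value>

PD=0.0368

d₁ = [ln(V₀/D) + (r + σ²/2)T] / (σ√T)
   = [ln(96.2927/82.9145) + (0.0276 + 0.5·0.1185²)·0.5807] / (0.1185·√0.5807)
   = [0.149583 + 0.020104] / 0.090301 = 1.879120
d₂ = d₁ − σ√T = 1.879120 − 0.090301 = 1.788818
risk-neutral PD = N(−d₂) = N(-1.788818) = 0.036822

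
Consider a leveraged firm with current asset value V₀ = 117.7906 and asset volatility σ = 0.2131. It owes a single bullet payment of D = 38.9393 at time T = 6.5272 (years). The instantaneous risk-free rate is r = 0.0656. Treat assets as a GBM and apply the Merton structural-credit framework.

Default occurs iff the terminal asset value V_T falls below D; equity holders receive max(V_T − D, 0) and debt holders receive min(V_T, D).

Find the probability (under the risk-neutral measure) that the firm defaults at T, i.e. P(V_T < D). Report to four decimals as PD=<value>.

PD=0.0054

d₁ = [ln(V₀/D) + (r + σ²/2)T] / (σ√T)
   = [ln(117.7906/38.9393) + (0.0656 + 0.5·0.2131²)·6.5272] / (0.2131·√6.5272)
   = [1.106904 + 0.576390] / 0.544436 = 3.091812
d₂ = d₁ − σ√T = 3.091812 − 0.544436 = 2.547376
risk-neutral PD = N(−d₂) = N(-2.547376) = 0.005427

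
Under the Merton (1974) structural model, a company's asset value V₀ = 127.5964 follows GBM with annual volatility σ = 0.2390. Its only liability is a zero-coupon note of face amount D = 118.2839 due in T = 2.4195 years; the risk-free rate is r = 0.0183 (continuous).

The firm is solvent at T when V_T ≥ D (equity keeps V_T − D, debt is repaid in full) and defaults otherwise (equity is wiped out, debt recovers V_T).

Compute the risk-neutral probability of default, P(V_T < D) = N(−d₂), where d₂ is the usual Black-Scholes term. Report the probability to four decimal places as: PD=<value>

PD=0.4455

d₁ = [ln(V₀/D) + (r + σ²/2)T] / (σ√T)
   = [ln(127.5964/118.2839) + (0.0183 + 0.5·0.2390²)·2.4195] / (0.2390·√2.4195)
   = [0.075784 + 0.113379] / 0.371758 = 0.508835
d₂ = d₁ − σ√T = 0.508835 − 0.371758 = 0.137076
risk-neutral PD = N(−d₂) = N(-0.137076) = 0.445485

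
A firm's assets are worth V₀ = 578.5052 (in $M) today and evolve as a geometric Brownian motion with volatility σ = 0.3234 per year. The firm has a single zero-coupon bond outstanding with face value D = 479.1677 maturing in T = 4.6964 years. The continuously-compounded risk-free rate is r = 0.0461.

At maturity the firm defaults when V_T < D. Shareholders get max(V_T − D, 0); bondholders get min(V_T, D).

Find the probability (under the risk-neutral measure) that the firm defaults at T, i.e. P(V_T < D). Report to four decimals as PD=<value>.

d₁ = [ln(V₀/D) + (r + σ²/2)T] / (σ√T)
   = [ln(578.5052/479.1677) + (0.0461 + 0.5·0.3234²)·4.6964] / (0.3234·√4.6964)
   = [0.188397 + 0.462097] / 0.700846 = 0.928155
d₂ = d₁ − σ√T = 0.928155 − 0.700846 = 0.227309
risk-neutral PD = N(−d₂) = N(-0.227309) = 0.410092

PD=0.4101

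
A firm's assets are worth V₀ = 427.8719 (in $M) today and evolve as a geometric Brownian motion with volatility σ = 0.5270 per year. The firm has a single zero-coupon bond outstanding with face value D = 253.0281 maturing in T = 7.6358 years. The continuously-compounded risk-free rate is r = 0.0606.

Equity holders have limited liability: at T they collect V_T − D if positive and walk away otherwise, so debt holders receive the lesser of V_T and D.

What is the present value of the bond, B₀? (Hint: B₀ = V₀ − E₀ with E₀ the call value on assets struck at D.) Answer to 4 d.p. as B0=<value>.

d₁ = [ln(V₀/D) + (r + σ²/2)T] / (σ√T)
   = [ln(427.8719/253.0281) + (0.0606 + 0.5·0.5270²)·7.6358] / (0.5270·√7.6358)
   = [0.525323 + 1.523071] / 1.456257 = 1.406616
d₂ = d₁ − σ√T = 1.406616 − 1.456257 = -0.049640
N(d₁) = 0.920229,  N(d₂) = 0.480205,  e^(−rT) = 0.629563
E₀ = V₀·N(d₁) − D·e^(−rT)·N(d₂)
   = 427.8719·0.920229 − 253.0281·0.629563·0.480205 = 317.245107
B₀ = V₀ − E₀ = 427.8719 − 317.245107 = 110.626793

B0=110.6268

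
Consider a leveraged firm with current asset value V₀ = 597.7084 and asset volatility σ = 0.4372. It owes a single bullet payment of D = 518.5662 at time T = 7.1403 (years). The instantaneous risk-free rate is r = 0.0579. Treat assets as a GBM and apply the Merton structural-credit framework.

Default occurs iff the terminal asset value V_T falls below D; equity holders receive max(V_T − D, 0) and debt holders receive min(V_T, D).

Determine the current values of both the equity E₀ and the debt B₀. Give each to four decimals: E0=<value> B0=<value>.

d₁ = [ln(V₀/D) + (r + σ²/2)T] / (σ√T)
   = [ln(597.7084/518.5662) + (0.0579 + 0.5·0.4372²)·7.1403] / (0.4372·√7.1403)
   = [0.142035 + 1.095836] / 1.168257 = 1.059588
d₂ = d₁ − σ√T = 1.059588 − 1.168257 = -0.108669
N(d₁) = 0.855334,  N(d₂) = 0.456732,  e^(−rT) = 0.661382
E₀ = V₀·N(d₁) − D·e^(−rT)·N(d₂)
   = 597.7084·0.855334 − 518.5662·0.661382·0.456732 = 354.594529
B₀ = V₀ − E₀ = 597.7084 − 354.594529 = 243.113871

E0=354.5945 B0=243.1139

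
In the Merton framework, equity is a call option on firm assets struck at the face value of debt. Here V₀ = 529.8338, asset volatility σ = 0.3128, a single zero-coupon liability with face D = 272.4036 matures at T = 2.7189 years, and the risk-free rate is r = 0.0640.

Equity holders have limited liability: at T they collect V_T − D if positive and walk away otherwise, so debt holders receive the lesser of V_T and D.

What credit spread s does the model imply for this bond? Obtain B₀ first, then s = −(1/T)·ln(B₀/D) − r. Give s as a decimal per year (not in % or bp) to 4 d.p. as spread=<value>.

spread=0.0062

d₁ = [ln(V₀/D) + (r + σ²/2)T] / (σ√T)
   = [ln(529.8338/272.4036) + (0.0640 + 0.5·0.3128²)·2.7189] / (0.3128·√2.7189)
   = [0.665279 + 0.307023] / 0.515779 = 1.885115
d₂ = d₁ − σ√T = 1.885115 − 0.515779 = 1.369336
N(d₁) = 0.970293,  N(d₂) = 0.914553,  e^(−rT) = 0.840289
E₀ = V₀·N(d₁) − D·e^(−rT)·N(d₂)
   = 529.8338·0.970293 − 272.4036·0.840289·0.914553 = 304.754882
B₀ = V₀ − E₀ = 529.8338 − 304.754882 = 225.078918
spread = −(1/T)·ln(B₀/D) − r = −(1/2.7189)·ln(225.078918/272.4036) − 0.0640 = 0.00618783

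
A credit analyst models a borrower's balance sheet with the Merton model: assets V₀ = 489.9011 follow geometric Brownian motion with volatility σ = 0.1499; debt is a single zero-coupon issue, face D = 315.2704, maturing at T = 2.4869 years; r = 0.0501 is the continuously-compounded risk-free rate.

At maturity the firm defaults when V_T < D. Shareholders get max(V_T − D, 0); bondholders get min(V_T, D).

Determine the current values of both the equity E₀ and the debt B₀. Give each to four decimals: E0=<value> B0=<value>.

E0=211.8050 B0=278.0961

d₁ = [ln(V₀/D) + (r + σ²/2)T] / (σ√T)
   = [ln(489.9011/315.2704) + (0.0501 + 0.5·0.1499²)·2.4869] / (0.1499·√2.4869)
   = [0.440773 + 0.152534] / 0.236391 = 2.509855
d₂ = d₁ − σ√T = 2.509855 − 0.236391 = 2.273464
N(d₁) = 0.993961,  N(d₂) = 0.988501,  e^(−rT) = 0.882856
E₀ = V₀·N(d₁) − D·e^(−rT)·N(d₂)
   = 489.9011·0.993961 − 315.2704·0.882856·0.988501 = 211.804992
B₀ = V₀ − E₀ = 489.9011 − 211.804992 = 278.096108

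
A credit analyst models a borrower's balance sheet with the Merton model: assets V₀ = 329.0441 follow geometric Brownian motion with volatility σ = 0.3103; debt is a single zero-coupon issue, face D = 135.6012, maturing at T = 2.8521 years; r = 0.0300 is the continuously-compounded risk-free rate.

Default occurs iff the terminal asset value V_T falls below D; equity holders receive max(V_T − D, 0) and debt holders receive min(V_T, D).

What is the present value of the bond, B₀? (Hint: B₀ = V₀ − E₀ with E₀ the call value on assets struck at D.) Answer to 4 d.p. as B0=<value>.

d₁ = [ln(V₀/D) + (r + σ²/2)T] / (σ√T)
   = [ln(329.0441/135.6012) + (0.0300 + 0.5·0.3103²)·2.8521] / (0.3103·√2.8521)
   = [0.886474 + 0.222872] / 0.524040 = 2.116911
d₂ = d₁ − σ√T = 2.116911 − 0.524040 = 1.592871
N(d₁) = 0.982866,  N(d₂) = 0.944405,  e^(−rT) = 0.917995
E₀ = V₀·N(d₁) − D·e^(−rT)·N(d₂)
   = 329.0441·0.982866 − 135.6012·0.917995·0.944405 = 205.845569
B₀ = V₀ − E₀ = 329.0441 − 205.845569 = 123.198531

B0=123.1985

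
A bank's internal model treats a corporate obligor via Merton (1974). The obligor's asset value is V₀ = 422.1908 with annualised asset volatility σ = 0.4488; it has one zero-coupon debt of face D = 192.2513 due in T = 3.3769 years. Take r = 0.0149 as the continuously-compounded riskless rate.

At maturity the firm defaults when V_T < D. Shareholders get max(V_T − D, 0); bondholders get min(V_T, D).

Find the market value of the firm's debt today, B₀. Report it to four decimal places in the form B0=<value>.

B0=165.2373

d₁ = [ln(V₀/D) + (r + σ²/2)T] / (σ√T)
   = [ln(422.1908/192.2513) + (0.0149 + 0.5·0.4488²)·3.3769] / (0.4488·√3.3769)
   = [0.786654 + 0.390406] / 0.824730 = 1.427206
d₂ = d₁ − σ√T = 1.427206 − 0.824730 = 0.602475
N(d₁) = 0.923240,  N(d₂) = 0.726571,  e^(−rT) = 0.950929
E₀ = V₀·N(d₁) − D·e^(−rT)·N(d₂)
   = 422.1908·0.923240 − 192.2513·0.950929·0.726571 = 256.953496
B₀ = V₀ − E₀ = 422.1908 − 256.953496 = 165.237304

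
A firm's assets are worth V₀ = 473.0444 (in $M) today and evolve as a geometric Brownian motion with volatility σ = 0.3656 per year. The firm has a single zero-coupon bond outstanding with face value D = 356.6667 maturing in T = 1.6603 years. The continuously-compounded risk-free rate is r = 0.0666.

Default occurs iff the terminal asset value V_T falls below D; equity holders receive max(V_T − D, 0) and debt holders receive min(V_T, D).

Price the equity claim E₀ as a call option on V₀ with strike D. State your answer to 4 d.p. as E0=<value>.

d₁ = [ln(V₀/D) + (r + σ²/2)T] / (σ√T)
   = [ln(473.0444/356.6667) + (0.0666 + 0.5·0.3656²)·1.6603] / (0.3656·√1.6603)
   = [0.282388 + 0.221537] / 0.471085 = 1.069709
d₂ = d₁ − σ√T = 1.069709 − 0.471085 = 0.598624
N(d₁) = 0.857625,  N(d₂) = 0.725288,  e^(−rT) = 0.895318
E₀ = V₀·N(d₁) − D·e^(−rT)·N(d₂)
   = 473.0444·0.857625 − 356.6667·0.895318·0.725288 = 174.088216

E0=174.0882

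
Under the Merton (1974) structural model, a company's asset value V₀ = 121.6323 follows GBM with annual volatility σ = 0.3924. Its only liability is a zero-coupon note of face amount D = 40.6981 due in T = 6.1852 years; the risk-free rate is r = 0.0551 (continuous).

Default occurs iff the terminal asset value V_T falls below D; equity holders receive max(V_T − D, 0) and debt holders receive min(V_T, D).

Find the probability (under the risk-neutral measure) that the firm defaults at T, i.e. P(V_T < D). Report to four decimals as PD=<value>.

PD=0.1628

d₁ = [ln(V₀/D) + (r + σ²/2)T] / (σ√T)
   = [ln(121.6323/40.6981) + (0.0551 + 0.5·0.3924²)·6.1852] / (0.3924·√6.1852)
   = [1.094821 + 0.816996] / 0.975901 = 1.959027
d₂ = d₁ − σ√T = 1.959027 − 0.975901 = 0.983126
risk-neutral PD = N(−d₂) = N(-0.983126) = 0.162773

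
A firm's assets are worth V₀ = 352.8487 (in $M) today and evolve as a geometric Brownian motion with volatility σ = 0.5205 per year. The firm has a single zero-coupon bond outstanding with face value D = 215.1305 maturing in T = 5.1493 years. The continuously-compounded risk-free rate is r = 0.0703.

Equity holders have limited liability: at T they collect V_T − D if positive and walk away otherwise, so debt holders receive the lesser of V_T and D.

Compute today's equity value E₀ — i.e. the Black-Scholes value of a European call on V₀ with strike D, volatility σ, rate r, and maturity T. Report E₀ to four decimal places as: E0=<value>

d₁ = [ln(V₀/D) + (r + σ²/2)T] / (σ√T)
   = [ln(352.8487/215.1305) + (0.0703 + 0.5·0.5205²)·5.1493] / (0.5205·√5.1493)
   = [0.494795 + 1.059521] / 1.181122 = 1.315965
d₂ = d₁ − σ√T = 1.315965 − 1.181122 = 0.134843
N(d₁) = 0.905907,  N(d₂) = 0.553632,  e^(−rT) = 0.696285
E₀ = V₀·N(d₁) − D·e^(−rT)·N(d₂)
   = 352.8487·0.905907 − 215.1305·0.696285·0.553632 = 236.718399

E0=236.7184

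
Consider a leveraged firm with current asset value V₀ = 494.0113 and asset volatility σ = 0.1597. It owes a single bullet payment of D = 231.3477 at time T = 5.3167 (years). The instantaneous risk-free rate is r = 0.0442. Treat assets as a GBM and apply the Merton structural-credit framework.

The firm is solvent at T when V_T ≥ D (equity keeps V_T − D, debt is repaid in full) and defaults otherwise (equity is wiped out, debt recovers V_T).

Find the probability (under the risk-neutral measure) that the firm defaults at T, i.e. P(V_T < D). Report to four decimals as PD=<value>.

d₁ = [ln(V₀/D) + (r + σ²/2)T] / (σ√T)
   = [ln(494.0113/231.3477) + (0.0442 + 0.5·0.1597²)·5.3167] / (0.1597·√5.3167)
   = [0.758637 + 0.302797] / 0.368236 = 2.882483
d₂ = d₁ − σ√T = 2.882483 − 0.368236 = 2.514248
risk-neutral PD = N(−d₂) = N(-2.514248) = 0.005964

PD=0.0060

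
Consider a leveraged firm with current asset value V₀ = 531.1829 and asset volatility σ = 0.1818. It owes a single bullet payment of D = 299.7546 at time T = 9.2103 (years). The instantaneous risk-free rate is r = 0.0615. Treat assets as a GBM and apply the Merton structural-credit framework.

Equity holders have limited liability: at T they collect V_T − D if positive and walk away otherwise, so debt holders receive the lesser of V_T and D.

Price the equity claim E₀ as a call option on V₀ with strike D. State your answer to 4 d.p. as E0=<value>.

E0=362.2087

d₁ = [ln(V₀/D) + (r + σ²/2)T] / (σ√T)
   = [ln(531.1829/299.7546) + (0.0615 + 0.5·0.1818²)·9.2103] / (0.1818·√9.2103)
   = [0.572142 + 0.718639] / 0.551735 = 2.339494
d₂ = d₁ − σ√T = 2.339494 − 0.551735 = 1.787759
N(d₁) = 0.990345,  N(d₂) = 0.963093,  e^(−rT) = 0.567546
E₀ = V₀·N(d₁) − D·e^(−rT)·N(d₂)
   = 531.1829·0.990345 − 299.7546·0.567546·0.963093 = 362.208698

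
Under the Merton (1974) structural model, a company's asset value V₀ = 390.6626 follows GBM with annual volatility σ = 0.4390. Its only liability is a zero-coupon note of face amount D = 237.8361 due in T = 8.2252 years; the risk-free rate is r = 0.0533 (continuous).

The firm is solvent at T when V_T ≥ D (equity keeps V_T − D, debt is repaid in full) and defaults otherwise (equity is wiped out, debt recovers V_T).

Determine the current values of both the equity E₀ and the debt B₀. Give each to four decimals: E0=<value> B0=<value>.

d₁ = [ln(V₀/D) + (r + σ²/2)T] / (σ√T)
   = [ln(390.6626/237.8361) + (0.0533 + 0.5·0.4390²)·8.2252] / (0.4390·√8.2252)
   = [0.496262 + 1.230988] / 1.259035 = 1.371884
d₂ = d₁ − σ√T = 1.371884 − 1.259035 = 0.112849
N(d₁) = 0.914950,  N(d₂) = 0.544925,  e^(−rT) = 0.645066
E₀ = V₀·N(d₁) − D·e^(−rT)·N(d₂)
   = 390.6626·0.914950 − 237.8361·0.645066·0.544925 = 273.834505
B₀ = V₀ − E₀ = 390.6626 − 273.834505 = 116.828095

E0=273.8345 B0=116.8281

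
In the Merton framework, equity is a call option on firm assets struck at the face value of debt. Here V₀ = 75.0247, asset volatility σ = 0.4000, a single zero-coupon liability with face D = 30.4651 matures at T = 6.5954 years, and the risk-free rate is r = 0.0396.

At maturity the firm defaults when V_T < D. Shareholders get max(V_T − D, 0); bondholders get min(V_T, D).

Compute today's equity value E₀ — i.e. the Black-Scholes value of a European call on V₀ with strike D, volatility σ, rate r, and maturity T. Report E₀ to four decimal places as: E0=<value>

d₁ = [ln(V₀/D) + (r + σ²/2)T] / (σ√T)
   = [ln(75.0247/30.4651) + (0.0396 + 0.5·0.4000²)·6.5954] / (0.4000·√6.5954)
   = [0.901236 + 0.788810] / 1.027260 = 1.645197
d₂ = d₁ − σ√T = 1.645197 − 1.027260 = 0.617936
N(d₁) = 0.950035,  N(d₂) = 0.731691,  e^(−rT) = 0.770144
E₀ = V₀·N(d₁) − D·e^(−rT)·N(d₂)
   = 75.0247·0.950035 − 30.4651·0.770144·0.731691 = 54.108802

E0=54.1088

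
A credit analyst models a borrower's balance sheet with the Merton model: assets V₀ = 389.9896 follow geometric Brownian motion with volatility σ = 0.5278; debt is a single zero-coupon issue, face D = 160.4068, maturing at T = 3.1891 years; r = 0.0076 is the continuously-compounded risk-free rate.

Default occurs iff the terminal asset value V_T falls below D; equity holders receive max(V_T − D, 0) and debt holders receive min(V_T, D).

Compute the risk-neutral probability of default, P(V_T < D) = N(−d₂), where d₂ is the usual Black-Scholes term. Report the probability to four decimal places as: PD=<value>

PD=0.3096

d₁ = [ln(V₀/D) + (r + σ²/2)T] / (σ√T)
   = [ln(389.9896/160.4068) + (0.0076 + 0.5·0.5278²)·3.1891] / (0.5278·√3.1891)
   = [0.888407 + 0.468435] / 0.942548 = 1.439547
d₂ = d₁ − σ√T = 1.439547 − 0.942548 = 0.496999
risk-neutral PD = N(−d₂) = N(-0.496999) = 0.309595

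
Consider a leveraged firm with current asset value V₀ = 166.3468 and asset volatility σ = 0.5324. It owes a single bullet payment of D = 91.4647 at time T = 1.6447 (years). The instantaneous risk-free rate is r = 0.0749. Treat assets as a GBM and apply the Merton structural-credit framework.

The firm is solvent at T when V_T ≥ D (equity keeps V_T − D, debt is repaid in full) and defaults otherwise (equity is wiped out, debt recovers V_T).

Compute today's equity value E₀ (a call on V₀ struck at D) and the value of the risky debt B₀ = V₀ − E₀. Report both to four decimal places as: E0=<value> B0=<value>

d₁ = [ln(V₀/D) + (r + σ²/2)T] / (σ√T)
   = [ln(166.3468/91.4647) + (0.0749 + 0.5·0.5324²)·1.6447] / (0.5324·√1.6447)
   = [0.598122 + 0.356283] / 0.682781 = 1.397820
d₂ = d₁ − σ√T = 1.397820 − 0.682781 = 0.715039
N(d₁) = 0.918916,  N(d₂) = 0.762707,  e^(−rT) = 0.884097
E₀ = V₀·N(d₁) − D·e^(−rT)·N(d₂)
   = 166.3468·0.918916 − 91.4647·0.884097·0.762707 = 91.183451
B₀ = V₀ − E₀ = 166.3468 − 91.183451 = 75.163349

E0=91.1835 B0=75.1633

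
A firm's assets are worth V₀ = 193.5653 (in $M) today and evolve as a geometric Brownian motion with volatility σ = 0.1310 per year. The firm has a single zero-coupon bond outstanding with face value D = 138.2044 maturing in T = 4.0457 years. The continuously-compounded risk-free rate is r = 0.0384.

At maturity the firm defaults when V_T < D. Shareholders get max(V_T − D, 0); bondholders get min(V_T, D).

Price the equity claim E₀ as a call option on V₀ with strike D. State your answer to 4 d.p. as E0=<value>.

E0=75.7224

d₁ = [ln(V₀/D) + (r + σ²/2)T] / (σ√T)
   = [ln(193.5653/138.2044) + (0.0384 + 0.5·0.1310²)·4.0457] / (0.1310·√4.0457)
   = [0.336881 + 0.190069] / 0.263492 = 1.999868
d₂ = d₁ − σ√T = 1.999868 − 0.263492 = 1.736376
N(d₁) = 0.977243,  N(d₂) = 0.958751,  e^(−rT) = 0.856111
E₀ = V₀·N(d₁) − D·e^(−rT)·N(d₂)
   = 193.5653·0.977243 − 138.2044·0.856111·0.958751 = 75.722416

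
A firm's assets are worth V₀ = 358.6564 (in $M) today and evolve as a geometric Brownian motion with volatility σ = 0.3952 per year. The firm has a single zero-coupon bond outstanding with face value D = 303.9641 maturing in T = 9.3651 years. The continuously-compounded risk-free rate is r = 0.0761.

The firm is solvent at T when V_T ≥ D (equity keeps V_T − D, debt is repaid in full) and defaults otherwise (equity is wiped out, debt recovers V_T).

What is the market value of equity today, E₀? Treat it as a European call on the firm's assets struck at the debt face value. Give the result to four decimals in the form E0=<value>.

d₁ = [ln(V₀/D) + (r + σ²/2)T] / (σ√T)
   = [ln(358.6564/303.9641) + (0.0761 + 0.5·0.3952²)·9.3651] / (0.3952·√9.3651)
   = [0.165455 + 1.444019] / 1.209409 = 1.330794
d₂ = d₁ − σ√T = 1.330794 − 1.209409 = 0.121385
N(d₁) = 0.908372,  N(d₂) = 0.548307,  e^(−rT) = 0.490326
E₀ = V₀·N(d₁) − D·e^(−rT)·N(d₂)
   = 358.6564·0.908372 − 303.9641·0.490326·0.548307 = 244.072731

E0=244.0727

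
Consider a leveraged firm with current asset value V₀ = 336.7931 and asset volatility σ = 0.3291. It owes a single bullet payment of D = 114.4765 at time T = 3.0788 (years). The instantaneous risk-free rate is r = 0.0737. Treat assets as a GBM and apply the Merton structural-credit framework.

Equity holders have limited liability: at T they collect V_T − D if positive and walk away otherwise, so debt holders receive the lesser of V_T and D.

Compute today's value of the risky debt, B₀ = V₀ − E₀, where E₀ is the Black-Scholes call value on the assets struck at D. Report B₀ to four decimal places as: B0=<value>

d₁ = [ln(V₀/D) + (r + σ²/2)T] / (σ√T)
   = [ln(336.7931/114.4765) + (0.0737 + 0.5·0.3291²)·3.0788] / (0.3291·√3.0788)
   = [1.079099 + 0.393635] / 0.577456 = 2.550385
d₂ = d₁ − σ√T = 2.550385 − 0.577456 = 1.972930
N(d₁) = 0.994620,  N(d₂) = 0.975748,  e^(−rT) = 0.796994
E₀ = V₀·N(d₁) − D·e^(−rT)·N(d₂)
   = 336.7931·0.994620 − 114.4765·0.796994·0.975748 = 245.956615
B₀ = V₀ − E₀ = 336.7931 − 245.956615 = 90.836485

B0=90.8365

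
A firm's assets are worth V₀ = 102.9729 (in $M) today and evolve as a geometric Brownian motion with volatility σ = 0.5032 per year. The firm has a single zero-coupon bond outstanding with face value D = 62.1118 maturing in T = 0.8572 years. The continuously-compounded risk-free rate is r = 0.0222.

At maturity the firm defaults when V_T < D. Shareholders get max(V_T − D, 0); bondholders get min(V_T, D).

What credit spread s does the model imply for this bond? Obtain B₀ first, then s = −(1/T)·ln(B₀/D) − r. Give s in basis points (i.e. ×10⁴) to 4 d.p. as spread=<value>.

d₁ = [ln(V₀/D) + (r + σ²/2)T] / (σ√T)
   = [ln(102.9729/62.1118) + (0.0222 + 0.5·0.5032²)·0.8572] / (0.5032·√0.8572)
   = [0.505530 + 0.127556] / 0.465888 = 1.358879
d₂ = d₁ − σ√T = 1.358879 − 0.465888 = 0.892991
N(d₁) = 0.912908,  N(d₂) = 0.814069,  e^(−rT) = 0.981150
E₀ = V₀·N(d₁) − D·e^(−rT)·N(d₂)
   = 102.9729·0.912908 − 62.1118·0.981150·0.814069 = 44.394562
B₀ = V₀ − E₀ = 102.9729 − 44.394562 = 58.578338
spread = −(1/T)·ln(B₀/D) − r = −(1/0.8572)·ln(58.578338/62.1118) − 0.0222 = 0.04612830
in basis points: 0.04612830 × 10⁴ = 461.2830 bp

spread=461.2830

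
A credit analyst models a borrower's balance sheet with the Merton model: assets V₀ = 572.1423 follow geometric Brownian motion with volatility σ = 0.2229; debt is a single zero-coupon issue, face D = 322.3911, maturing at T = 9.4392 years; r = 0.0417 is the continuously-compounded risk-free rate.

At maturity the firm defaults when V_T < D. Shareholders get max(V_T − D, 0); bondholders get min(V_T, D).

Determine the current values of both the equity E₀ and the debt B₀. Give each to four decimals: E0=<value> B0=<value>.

d₁ = [ln(V₀/D) + (r + σ²/2)T] / (σ√T)
   = [ln(572.1423/322.3911) + (0.0417 + 0.5·0.2229²)·9.4392] / (0.2229·√9.4392)
   = [0.573622 + 0.628105] / 0.684822 = 1.754803
d₂ = d₁ − σ√T = 1.754803 − 0.684822 = 1.069981
N(d₁) = 0.960353,  N(d₂) = 0.857686,  e^(−rT) = 0.674614
E₀ = V₀·N(d₁) − D·e^(−rT)·N(d₂)
   = 572.1423·0.960353 − 322.3911·0.674614·0.857686 = 362.921104
B₀ = V₀ − E₀ = 572.1423 − 362.921104 = 209.221196

E0=362.9211 B0=209.2212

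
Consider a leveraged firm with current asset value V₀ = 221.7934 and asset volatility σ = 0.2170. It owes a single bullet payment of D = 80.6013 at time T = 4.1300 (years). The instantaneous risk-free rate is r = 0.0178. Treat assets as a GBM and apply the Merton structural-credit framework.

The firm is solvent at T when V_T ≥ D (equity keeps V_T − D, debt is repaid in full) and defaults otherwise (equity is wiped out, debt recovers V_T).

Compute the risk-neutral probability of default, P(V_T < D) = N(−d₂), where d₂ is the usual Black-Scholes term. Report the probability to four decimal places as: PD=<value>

d₁ = [ln(V₀/D) + (r + σ²/2)T] / (σ√T)
   = [ln(221.7934/80.6013) + (0.0178 + 0.5·0.2170²)·4.1300] / (0.2170·√4.1300)
   = [1.012232 + 0.170753] / 0.440996 = 2.682528
d₂ = d₁ − σ√T = 2.682528 − 0.440996 = 2.241532
risk-neutral PD = N(−d₂) = N(-2.241532) = 0.012496

PD=0.0125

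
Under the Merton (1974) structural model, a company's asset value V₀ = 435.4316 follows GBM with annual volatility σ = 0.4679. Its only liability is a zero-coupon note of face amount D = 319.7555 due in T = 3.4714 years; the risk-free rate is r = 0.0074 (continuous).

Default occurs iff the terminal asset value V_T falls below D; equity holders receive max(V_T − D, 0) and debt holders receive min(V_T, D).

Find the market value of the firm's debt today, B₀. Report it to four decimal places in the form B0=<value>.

B0=239.1345

d₁ = [ln(V₀/D) + (r + σ²/2)T] / (σ√T)
   = [ln(435.4316/319.7555) + (0.0074 + 0.5·0.4679²)·3.4714] / (0.4679·√3.4714)
   = [0.308781 + 0.405686] / 0.871777 = 0.819552
d₂ = d₁ − σ√T = 0.819552 − 0.871777 = -0.052224
N(d₁) = 0.793764,  N(d₂) = 0.479175,  e^(−rT) = 0.974639
E₀ = V₀·N(d₁) − D·e^(−rT)·N(d₂)
   = 435.4316·0.793764 − 319.7555·0.974639·0.479175 = 196.297086
B₀ = V₀ − E₀ = 435.4316 − 196.297086 = 239.134514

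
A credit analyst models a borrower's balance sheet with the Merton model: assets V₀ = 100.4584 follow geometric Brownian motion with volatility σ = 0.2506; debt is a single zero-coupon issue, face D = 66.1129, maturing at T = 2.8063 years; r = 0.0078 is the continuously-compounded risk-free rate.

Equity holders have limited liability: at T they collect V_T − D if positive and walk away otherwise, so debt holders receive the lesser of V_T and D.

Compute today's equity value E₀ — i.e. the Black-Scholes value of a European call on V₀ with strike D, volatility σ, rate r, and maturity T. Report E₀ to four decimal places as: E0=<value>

d₁ = [ln(V₀/D) + (r + σ²/2)T] / (σ√T)
   = [ln(100.4584/66.1129) + (0.0078 + 0.5·0.2506²)·2.8063] / (0.2506·√2.8063)
   = [0.418380 + 0.110007] / 0.419805 = 1.258648
d₂ = d₁ − σ√T = 1.258648 − 0.419805 = 0.838842
N(d₁) = 0.895921,  N(d₂) = 0.799221,  e^(−rT) = 0.978349
E₀ = V₀·N(d₁) − D·e^(−rT)·N(d₂)
   = 100.4584·0.895921 − 66.1129·0.978349·0.799221 = 38.308017

E0=38.3080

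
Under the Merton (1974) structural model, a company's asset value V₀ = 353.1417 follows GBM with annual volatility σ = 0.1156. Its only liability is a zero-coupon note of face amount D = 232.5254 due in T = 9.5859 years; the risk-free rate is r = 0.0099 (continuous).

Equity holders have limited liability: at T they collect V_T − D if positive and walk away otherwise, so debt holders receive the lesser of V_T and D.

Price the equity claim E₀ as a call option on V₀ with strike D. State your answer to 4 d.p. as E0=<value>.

E0=144.9665

d₁ = [ln(V₀/D) + (r + σ²/2)T] / (σ√T)
   = [ln(353.1417/232.5254) + (0.0099 + 0.5·0.1156²)·9.5859] / (0.1156·√9.5859)
   = [0.417870 + 0.158950] / 0.357910 = 1.611633
d₂ = d₁ − σ√T = 1.611633 − 0.357910 = 1.253723
N(d₁) = 0.946479,  N(d₂) = 0.895029,  e^(−rT) = 0.909464
E₀ = V₀·N(d₁) − D·e^(−rT)·N(d₂)
   = 353.1417·0.946479 − 232.5254·0.909464·0.895029 = 144.966528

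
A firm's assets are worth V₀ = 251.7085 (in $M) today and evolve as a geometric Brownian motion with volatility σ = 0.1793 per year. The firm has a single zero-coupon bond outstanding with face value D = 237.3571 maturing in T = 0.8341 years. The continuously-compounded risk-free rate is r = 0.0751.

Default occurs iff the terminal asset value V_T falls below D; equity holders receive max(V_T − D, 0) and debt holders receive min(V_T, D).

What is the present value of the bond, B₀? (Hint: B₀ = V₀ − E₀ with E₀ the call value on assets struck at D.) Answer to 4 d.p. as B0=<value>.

d₁ = [ln(V₀/D) + (r + σ²/2)T] / (σ√T)
   = [ln(251.7085/237.3571) + (0.0751 + 0.5·0.1793²)·0.8341] / (0.1793·√0.8341)
   = [0.058706 + 0.076048] / 0.163753 = 0.822912
d₂ = d₁ − σ√T = 0.822912 − 0.163753 = 0.659159
N(d₁) = 0.794721,  N(d₂) = 0.745103,  e^(−rT) = 0.939281
E₀ = V₀·N(d₁) − D·e^(−rT)·N(d₂)
   = 251.7085·0.794721 − 237.3571·0.939281·0.745103 = 33.921046
B₀ = V₀ − E₀ = 251.7085 − 33.921046 = 217.787454

B0=217.7875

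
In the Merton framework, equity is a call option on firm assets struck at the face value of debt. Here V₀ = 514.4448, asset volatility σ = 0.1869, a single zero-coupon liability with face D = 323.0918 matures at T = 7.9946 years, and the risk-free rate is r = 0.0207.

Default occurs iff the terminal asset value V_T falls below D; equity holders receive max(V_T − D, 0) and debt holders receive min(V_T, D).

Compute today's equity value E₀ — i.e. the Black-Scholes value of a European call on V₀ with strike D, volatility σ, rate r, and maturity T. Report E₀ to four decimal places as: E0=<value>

d₁ = [ln(V₀/D) + (r + σ²/2)T] / (σ√T)
   = [ln(514.4448/323.0918) + (0.0207 + 0.5·0.1869²)·7.9946] / (0.1869·√7.9946)
   = [0.465152 + 0.305120] / 0.528455 = 1.457594
d₂ = d₁ − σ√T = 1.457594 − 0.528455 = 0.929139
N(d₁) = 0.927524,  N(d₂) = 0.823592,  e^(−rT) = 0.847480
E₀ = V₀·N(d₁) − D·e^(−rT)·N(d₂)
   = 514.4448·0.927524 − 323.0918·0.847480·0.823592 = 251.649043

E0=251.6490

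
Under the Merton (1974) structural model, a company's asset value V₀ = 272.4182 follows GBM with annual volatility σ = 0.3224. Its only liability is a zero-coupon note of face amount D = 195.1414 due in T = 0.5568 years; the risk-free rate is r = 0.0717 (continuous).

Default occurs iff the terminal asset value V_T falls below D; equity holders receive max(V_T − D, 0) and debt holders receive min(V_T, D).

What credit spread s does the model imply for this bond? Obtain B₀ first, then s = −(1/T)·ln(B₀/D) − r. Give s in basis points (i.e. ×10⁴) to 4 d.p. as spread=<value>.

spread=134.9943

d₁ = [ln(V₀/D) + (r + σ²/2)T] / (σ√T)
   = [ln(272.4182/195.1414) + (0.0717 + 0.5·0.3224²)·0.5568] / (0.3224·√0.5568)
   = [0.333614 + 0.068860] / 0.240572 = 1.672989
d₂ = d₁ − σ√T = 1.672989 − 0.240572 = 1.432417
N(d₁) = 0.952835,  N(d₂) = 0.923988,  e^(−rT) = 0.960864
E₀ = V₀·N(d₁) − D·e^(−rT)·N(d₂)
   = 272.4182·0.952835 − 195.1414·0.960864·0.923988 = 86.317973
B₀ = V₀ − E₀ = 272.4182 − 86.317973 = 186.100227
spread = −(1/T)·ln(B₀/D) − r = −(1/0.5568)·ln(186.100227/195.1414) − 0.0717 = 0.01349943
in basis points: 0.01349943 × 10⁴ = 134.9943 bp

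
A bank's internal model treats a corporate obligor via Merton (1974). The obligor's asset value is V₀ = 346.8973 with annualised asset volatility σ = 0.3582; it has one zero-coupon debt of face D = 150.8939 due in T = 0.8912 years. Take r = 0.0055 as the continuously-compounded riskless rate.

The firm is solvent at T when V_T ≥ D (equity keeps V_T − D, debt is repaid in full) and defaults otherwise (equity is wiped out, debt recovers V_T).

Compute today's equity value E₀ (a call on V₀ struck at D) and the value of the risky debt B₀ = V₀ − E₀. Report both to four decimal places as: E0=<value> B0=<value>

d₁ = [ln(V₀/D) + (r + σ²/2)T] / (σ√T)
   = [ln(346.8973/150.8939) + (0.0055 + 0.5·0.3582²)·0.8912] / (0.3582·√0.8912)
   = [0.832452 + 0.062075] / 0.338153 = 2.645333
d₂ = d₁ − σ√T = 2.645333 − 0.338153 = 2.307180
N(d₁) = 0.995919,  N(d₂) = 0.989478,  e^(−rT) = 0.995110
E₀ = V₀·N(d₁) − D·e^(−rT)·N(d₂)
   = 346.8973·0.995919 − 150.8939·0.995110·0.989478 = 196.905689
B₀ = V₀ − E₀ = 346.8973 − 196.905689 = 149.991611

E0=196.9057 B0=149.9916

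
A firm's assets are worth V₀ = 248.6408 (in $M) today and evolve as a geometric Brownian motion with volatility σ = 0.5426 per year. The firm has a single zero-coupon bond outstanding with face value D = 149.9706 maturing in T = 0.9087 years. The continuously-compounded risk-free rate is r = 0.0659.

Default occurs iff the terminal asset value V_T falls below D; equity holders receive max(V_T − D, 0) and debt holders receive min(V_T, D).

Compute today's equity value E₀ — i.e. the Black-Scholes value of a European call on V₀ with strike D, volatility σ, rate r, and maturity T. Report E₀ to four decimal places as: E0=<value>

E0=113.9830

d₁ = [ln(V₀/D) + (r + σ²/2)T] / (σ√T)
   = [ln(248.6408/149.9706) + (0.0659 + 0.5·0.5426²)·0.9087] / (0.5426·√0.9087)
   = [0.505570 + 0.193651] / 0.517238 = 1.351837
d₂ = d₁ − σ√T = 1.351837 − 0.517238 = 0.834599
N(d₁) = 0.911786,  N(d₂) = 0.798028,  e^(−rT) = 0.941874
E₀ = V₀·N(d₁) − D·e^(−rT)·N(d₂)
   = 248.6408·0.911786 − 149.9706·0.941874·0.798028 = 113.982991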